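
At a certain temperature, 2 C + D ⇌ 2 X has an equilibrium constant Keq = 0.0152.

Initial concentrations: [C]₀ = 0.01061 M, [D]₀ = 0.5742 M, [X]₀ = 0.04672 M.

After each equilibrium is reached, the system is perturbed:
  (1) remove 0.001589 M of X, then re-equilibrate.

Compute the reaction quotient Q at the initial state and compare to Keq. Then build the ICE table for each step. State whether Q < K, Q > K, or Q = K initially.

Q₀ = 33.77 vs Keq = 0.0152 ⇒ Q>K, reverse
Step 1:
                  C         D         X
  I         0.01061    0.5742   0.04672
  C         0.04174   0.02087  -0.04174
  E         0.05235    0.5951  0.004979
  solve Keq expr → x = -0.02087; check Q = 0.0152
Then remove 0.001589 M of X.
Step 2:
                  C         D         X
  I         0.05235    0.5951   0.00339
  C       -0.001448 -7.2416e-04  0.001448
  E          0.0509    0.5943  0.004838
  solve Keq expr → x = 7.2416e-04; check Q = 0.0152

Q₀ = 33.77; Q > K (proceeds reverse)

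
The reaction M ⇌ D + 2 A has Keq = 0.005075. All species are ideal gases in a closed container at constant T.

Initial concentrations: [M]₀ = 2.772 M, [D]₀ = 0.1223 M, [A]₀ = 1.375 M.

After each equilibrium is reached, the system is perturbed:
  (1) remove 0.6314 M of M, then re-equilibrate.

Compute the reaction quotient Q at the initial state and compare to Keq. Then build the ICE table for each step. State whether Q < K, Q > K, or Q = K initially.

Q₀ = 0.08341; Q > K (proceeds reverse)

Q₀ = 0.08341 vs Keq = 0.005075 ⇒ Q>K, reverse
Step 1:
                    M           D           A
  I             2.772      0.1223       1.375
  C            0.1113     -0.1113     -0.2226
  E             2.883     0.01102       1.152
  solve Keq expr → x = -0.1113; check Q = 0.005075
Then remove 0.6314 M of M.
Step 2:
                    M           D           A
  I             2.252     0.01102       1.152
  C          0.002334   -0.002334   -0.004667
  E             2.254    0.008684       1.148
  solve Keq expr → x = -0.002334; check Q = 0.005075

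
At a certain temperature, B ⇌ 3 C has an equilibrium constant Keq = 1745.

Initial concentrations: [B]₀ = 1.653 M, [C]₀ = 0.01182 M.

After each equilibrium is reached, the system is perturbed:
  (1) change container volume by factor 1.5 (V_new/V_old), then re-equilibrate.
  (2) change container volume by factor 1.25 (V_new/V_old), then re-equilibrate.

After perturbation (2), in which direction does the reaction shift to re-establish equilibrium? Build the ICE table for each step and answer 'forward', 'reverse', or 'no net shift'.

Direction: forward

Q₀ = 9.9903e-07 vs Keq = 1745 ⇒ Q<K, forward
Step 1:
                    B           C
  I             1.653     0.01182
  C             -1.59       4.771
  E            0.0627       4.783
  solve Keq expr → x = 1.59; check Q = 1745
Then change container volume by factor 1.5 (V_new/V_old).
Step 2:
                    B           C
  I            0.0418       3.188
  C          -0.02204     0.06612
  E           0.01976       3.255
  solve Keq expr → x = 0.02204; check Q = 1745
Then change container volume by factor 1.25 (V_new/V_old).
Step 3:
                    B           C
  I            0.0158       2.604
  C         -0.005496     0.01649
  E           0.01031        2.62
  solve Keq expr → x = 0.005496; check Q = 1745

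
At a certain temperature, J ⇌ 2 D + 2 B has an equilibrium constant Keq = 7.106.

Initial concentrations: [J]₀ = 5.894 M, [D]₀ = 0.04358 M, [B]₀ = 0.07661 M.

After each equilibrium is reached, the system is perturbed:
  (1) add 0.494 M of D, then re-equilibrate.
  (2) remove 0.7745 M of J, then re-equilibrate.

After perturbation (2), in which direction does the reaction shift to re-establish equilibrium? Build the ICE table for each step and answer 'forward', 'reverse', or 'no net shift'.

Direction: reverse

Q₀ = 1.8912e-06 vs Keq = 7.106 ⇒ Q<K, forward
Step 1:
                  J         D         B
  I           5.894   0.04358   0.07661
  C          -1.173     2.347     2.347
  E           4.721      2.39     2.423
  solve Keq expr → x = 1.173; check Q = 7.106
Then add 0.494 M of D.
Step 2:
                  J         D         B
  I           4.721     2.884     2.423
  C           0.111   -0.2221   -0.2221
  E           4.832     2.662     2.201
  solve Keq expr → x = -0.111; check Q = 7.106
Then remove 0.7745 M of J.
Step 3:
                  J         D         B
  I           4.057     2.662     2.201
  C         0.04808  -0.09616  -0.09616
  E           4.105     2.566     2.105
  solve Keq expr → x = -0.04808; check Q = 7.106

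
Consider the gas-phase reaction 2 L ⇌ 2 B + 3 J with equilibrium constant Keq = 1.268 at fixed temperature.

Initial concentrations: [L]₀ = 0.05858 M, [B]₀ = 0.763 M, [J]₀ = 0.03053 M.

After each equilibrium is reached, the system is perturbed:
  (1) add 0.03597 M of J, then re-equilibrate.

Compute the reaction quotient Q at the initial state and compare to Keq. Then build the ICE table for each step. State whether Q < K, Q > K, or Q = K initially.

Q₀ = 0.004828 vs Keq = 1.268 ⇒ Q<K, forward
Step 1:
                  L         B         J
  init      0.05858     0.763   0.03053
  Δ        -0.03944   0.03944   0.05916
  eq        0.01914    0.8024   0.08969
  solve Keq expr → x = 0.01972; check Q = 1.268
Then add 0.03597 M of J.
Step 2:
                  L         B         J
  init      0.01914    0.8024    0.1257
  Δ        0.007932 -0.007932   -0.0119
  eq        0.02707    0.7945    0.1138
  solve Keq expr → x = -0.003966; check Q = 1.268

Q₀ = 0.004828; Q < K (proceeds forward)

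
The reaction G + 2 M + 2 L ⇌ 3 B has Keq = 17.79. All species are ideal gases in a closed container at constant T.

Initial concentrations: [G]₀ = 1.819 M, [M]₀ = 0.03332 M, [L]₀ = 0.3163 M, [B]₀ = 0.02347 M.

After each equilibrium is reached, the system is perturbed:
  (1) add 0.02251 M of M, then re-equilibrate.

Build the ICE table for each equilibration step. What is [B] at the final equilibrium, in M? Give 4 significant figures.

[B]_eq = 0.08388 M

Q₀ = 0.06399 vs Keq = 17.79 ⇒ Q<K, forward
Step 1:
                  G         M         L         B
  Initial     1.819   0.03332    0.3163   0.02347
  Change   -0.01221  -0.02442  -0.02442   0.03663
  Equil       1.807  0.008903    0.2919    0.0601
  solve Keq expr → x = 0.01221; check Q = 17.79
Then add 0.02251 M of M.
Step 2:
                  G         M         L         B
  Initial     1.807   0.03141    0.2919    0.0601
  Change  -0.007928  -0.01586  -0.01586   0.02378
  Equil       1.799   0.01556     0.276   0.08388
  solve Keq expr → x = 0.007928; check Q = 17.79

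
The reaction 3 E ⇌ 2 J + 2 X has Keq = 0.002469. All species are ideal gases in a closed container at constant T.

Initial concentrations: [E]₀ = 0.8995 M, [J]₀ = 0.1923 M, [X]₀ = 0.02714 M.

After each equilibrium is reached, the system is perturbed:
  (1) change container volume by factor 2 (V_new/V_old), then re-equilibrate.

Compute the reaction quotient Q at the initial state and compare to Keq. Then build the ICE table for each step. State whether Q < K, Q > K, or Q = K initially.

Q₀ = 3.7426e-05; Q < K (proceeds forward)

Q₀ = 3.7426e-05 vs Keq = 0.002469 ⇒ Q<K, forward
Step 1:
                  E         J         X
  init       0.8995    0.1923   0.02714
  Δ         -0.1354   0.09029   0.09029
  eq         0.7641    0.2826    0.1174
  solve Keq expr → x = 0.04515; check Q = 0.002469
Then change container volume by factor 2 (V_new/V_old).
Step 2:
                  E         J         X
  init        0.382    0.1413   0.05872
  Δ        -0.01838   0.01225   0.01225
  eq         0.3637    0.1535   0.07097
  solve Keq expr → x = 0.006125; check Q = 0.002469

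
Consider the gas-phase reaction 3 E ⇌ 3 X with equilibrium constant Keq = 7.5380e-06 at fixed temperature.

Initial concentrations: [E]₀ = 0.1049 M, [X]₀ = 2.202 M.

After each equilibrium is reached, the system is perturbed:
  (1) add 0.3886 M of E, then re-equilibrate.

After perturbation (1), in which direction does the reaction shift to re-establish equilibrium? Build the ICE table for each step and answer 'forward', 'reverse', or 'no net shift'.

Q₀ = 9250 vs Keq = 7.5380e-06 ⇒ Q>K, reverse
Step 1:
                    E           X
  Initial      0.1049       2.202
  Change        2.158      -2.158
  Equil         2.263     0.04436
  solve Keq expr → x = -0.7192; check Q = 7.5380e-06
Then add 0.3886 M of E.
Step 2:
                    E           X
  Initial       2.651     0.04436
  Change    -0.007473    0.007473
  Equil         2.644     0.05184
  solve Keq expr → x = 0.002491; check Q = 7.5380e-06

Direction: forward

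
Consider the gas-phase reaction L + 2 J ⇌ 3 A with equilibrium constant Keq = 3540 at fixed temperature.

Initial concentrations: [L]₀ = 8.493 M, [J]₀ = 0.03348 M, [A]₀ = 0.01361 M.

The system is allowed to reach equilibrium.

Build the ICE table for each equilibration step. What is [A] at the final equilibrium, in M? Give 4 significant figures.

[A]_eq = 0.06369 M

Q₀ = 2.6481e-04 vs Keq = 3540 ⇒ Q<K, forward
Step 1:
                   L          J          A
  I            8.493    0.03348    0.01361
  C         -0.01669   -0.03339    0.05008
  E            8.476 9.2792e-05    0.06369
  solve Keq expr → x = 0.01669; check Q = 3540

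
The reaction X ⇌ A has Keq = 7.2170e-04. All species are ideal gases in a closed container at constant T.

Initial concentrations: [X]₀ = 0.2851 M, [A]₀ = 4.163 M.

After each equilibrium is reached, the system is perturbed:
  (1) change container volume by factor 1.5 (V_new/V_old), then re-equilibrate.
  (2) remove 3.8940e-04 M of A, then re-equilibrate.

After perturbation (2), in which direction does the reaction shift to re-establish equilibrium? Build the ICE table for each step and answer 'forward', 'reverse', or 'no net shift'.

Q₀ = 14.6 vs Keq = 7.2170e-04 ⇒ Q>K, reverse
Step 1:
                   X          A
  init        0.2851      4.163
  Δ             4.16      -4.16
  eq           4.445   0.003208
  solve Keq expr → x = -4.16; check Q = 7.2170e-04
Then change container volume by factor 1.5 (V_new/V_old).
Step 2:
                   X          A
  init         2.963   0.002139
  Δ                0          0
  eq           2.963   0.002139
  solve Keq expr → x = 0; check Q = 7.2170e-04
Then remove 3.8940e-04 M of A.
Step 3:
                   X          A
  init         2.963   0.001749
  Δ       -3.8912e-04 3.8912e-04
  eq           2.963   0.002138
  solve Keq expr → x = 3.8912e-04; check Q = 7.2170e-04

Direction: forward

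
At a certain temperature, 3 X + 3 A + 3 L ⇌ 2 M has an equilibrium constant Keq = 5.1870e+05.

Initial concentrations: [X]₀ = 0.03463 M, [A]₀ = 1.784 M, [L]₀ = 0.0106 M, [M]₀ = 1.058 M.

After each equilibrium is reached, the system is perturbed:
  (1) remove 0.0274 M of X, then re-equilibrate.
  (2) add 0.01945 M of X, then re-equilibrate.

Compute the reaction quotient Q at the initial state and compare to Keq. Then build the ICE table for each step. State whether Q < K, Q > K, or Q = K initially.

Q₀ = 3.9858e+09; Q > K (proceeds reverse)

Q₀ = 3.9858e+09 vs Keq = 5.1870e+05 ⇒ Q>K, reverse
Step 1:
                   X          A          L          M
  Initial    0.03463      1.784     0.0106      1.058
  Change     0.06086    0.06086    0.06086   -0.04058
  Equil      0.09549      1.845    0.07146      1.017
  solve Keq expr → x = -0.02029; check Q = 5.1870e+05
Then remove 0.0274 M of X.
Step 2:
                   X          A          L          M
  Initial    0.06809      1.845    0.07146      1.017
  Change     0.01235    0.01235    0.01235  -0.008234
  Equil      0.08044      1.857    0.08381      1.009
  solve Keq expr → x = -0.004117; check Q = 5.1870e+05
Then add 0.01945 M of X.
Step 3:
                   X          A          L          M
  Initial    0.09989      1.857    0.08381      1.009
  Change   -0.008989  -0.008989  -0.008989   0.005993
  Equil      0.09091      1.848    0.07483      1.015
  solve Keq expr → x = 0.002996; check Q = 5.1870e+05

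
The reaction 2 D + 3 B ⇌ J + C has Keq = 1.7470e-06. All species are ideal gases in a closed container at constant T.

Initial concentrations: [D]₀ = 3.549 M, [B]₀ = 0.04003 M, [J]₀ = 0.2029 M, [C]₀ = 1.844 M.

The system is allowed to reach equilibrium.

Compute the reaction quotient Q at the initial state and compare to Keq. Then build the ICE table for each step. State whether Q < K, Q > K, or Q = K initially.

Q₀ = 463.1; Q > K (proceeds reverse)

Q₀ = 463.1 vs Keq = 1.7470e-06 ⇒ Q>K, reverse
Step 1:
                   D          B          J          C
  init         3.549    0.04003     0.2029      1.844
  Δ           0.4058     0.6087    -0.2029    -0.2029
  eq           3.955     0.6487 4.5454e-06      1.641
  solve Keq expr → x = -0.2029; check Q = 1.7470e-06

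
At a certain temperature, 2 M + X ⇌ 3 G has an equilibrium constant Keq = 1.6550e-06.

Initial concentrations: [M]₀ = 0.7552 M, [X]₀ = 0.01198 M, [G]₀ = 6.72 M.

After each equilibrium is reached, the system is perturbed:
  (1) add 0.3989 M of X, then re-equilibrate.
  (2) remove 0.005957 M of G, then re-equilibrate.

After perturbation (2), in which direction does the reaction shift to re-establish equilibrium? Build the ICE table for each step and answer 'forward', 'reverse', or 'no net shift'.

Direction: forward

Q₀ = 4.4415e+04 vs Keq = 1.6550e-06 ⇒ Q>K, reverse
Step 1:
                   M          X          G
  I           0.7552    0.01198       6.72
  C            4.449      2.225     -6.674
  E            5.204      2.236    0.04645
  solve Keq expr → x = -2.225; check Q = 1.6550e-06
Then add 0.3989 M of X.
Step 2:
                   M          X          G
  I            5.204      2.635    0.04645
  C        -0.001731 -8.6532e-04   0.002596
  E            5.202      2.635    0.04905
  solve Keq expr → x = 8.6532e-04; check Q = 1.6550e-06
Then remove 0.005957 M of G.
Step 3:
                   M          X          G
  I            5.202      2.635    0.04309
  C        -0.003947  -0.001973    0.00592
  E            5.199      2.633    0.04901
  solve Keq expr → x = 0.001973; check Q = 1.6550e-06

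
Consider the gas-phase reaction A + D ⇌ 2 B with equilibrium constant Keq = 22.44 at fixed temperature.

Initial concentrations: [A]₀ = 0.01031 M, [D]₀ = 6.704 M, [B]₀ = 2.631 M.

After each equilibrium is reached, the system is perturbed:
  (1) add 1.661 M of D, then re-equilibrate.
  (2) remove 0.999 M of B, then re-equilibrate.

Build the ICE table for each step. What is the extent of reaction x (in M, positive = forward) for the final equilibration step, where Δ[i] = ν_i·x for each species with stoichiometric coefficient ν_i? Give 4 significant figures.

x = 0.02133 M

Q₀ = 100.1 vs Keq = 22.44 ⇒ Q>K, reverse
Step 1:
                  A         D         B
  init      0.01031     6.704     2.631
  Δ          0.0332    0.0332  -0.06639
  eq        0.04351     6.737     2.565
  solve Keq expr → x = -0.0332; check Q = 22.44
Then add 1.661 M of D.
Step 2:
                  A         D         B
  init      0.04351     8.398     2.565
  Δ       -0.008126 -0.008126   0.01625
  eq        0.03538      8.39     2.581
  solve Keq expr → x = 0.008126; check Q = 22.44
Then remove 0.999 M of B.
Step 3:
                  A         D         B
  init      0.03538      8.39     1.582
  Δ        -0.02133  -0.02133   0.04265
  eq        0.01405     8.369     1.625
  solve Keq expr → x = 0.02133; check Q = 22.44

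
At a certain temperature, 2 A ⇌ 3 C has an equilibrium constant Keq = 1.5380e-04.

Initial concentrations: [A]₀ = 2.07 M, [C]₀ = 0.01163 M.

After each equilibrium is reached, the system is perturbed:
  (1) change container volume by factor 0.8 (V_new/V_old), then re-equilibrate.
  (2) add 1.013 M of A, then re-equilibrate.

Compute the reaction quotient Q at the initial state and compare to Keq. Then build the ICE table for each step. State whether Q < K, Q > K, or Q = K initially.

Q₀ = 3.6711e-07 vs Keq = 1.5380e-04 ⇒ Q<K, forward
Step 1:
                  A         C
  I            2.07   0.01163
  C        -0.04934     0.074
  E           2.021   0.08563
  solve Keq expr → x = 0.02467; check Q = 1.5380e-04
Then change container volume by factor 0.8 (V_new/V_old).
Step 2:
                  A         C
  I           2.526     0.107
  C        0.005028 -0.007541
  E           2.531    0.0995
  solve Keq expr → x = -0.002514; check Q = 1.5380e-04
Then add 1.013 M of A.
Step 3:
                  A         C
  I           3.544    0.0995
  C        -0.01643   0.02465
  E           3.527    0.1242
  solve Keq expr → x = 0.008217; check Q = 1.5380e-04

Q₀ = 3.6711e-07; Q < K (proceeds forward)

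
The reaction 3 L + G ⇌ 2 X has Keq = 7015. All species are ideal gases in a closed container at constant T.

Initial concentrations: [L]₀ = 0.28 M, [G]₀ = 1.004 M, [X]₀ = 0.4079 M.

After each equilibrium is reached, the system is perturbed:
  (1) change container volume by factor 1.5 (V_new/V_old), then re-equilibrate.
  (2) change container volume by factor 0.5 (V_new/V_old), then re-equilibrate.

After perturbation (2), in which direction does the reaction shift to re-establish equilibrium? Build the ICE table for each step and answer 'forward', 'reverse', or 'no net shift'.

Direction: forward

Q₀ = 7.549 vs Keq = 7015 ⇒ Q<K, forward
Step 1:
                    L           G           X
  I              0.28       1.004      0.4079
  C           -0.2431    -0.08104      0.1621
  E           0.03688       0.923        0.57
  solve Keq expr → x = 0.08104; check Q = 7015
Then change container volume by factor 1.5 (V_new/V_old).
Step 2:
                    L           G           X
  I           0.02459      0.6153        0.38
  C          0.007313    0.002438   -0.004876
  E            0.0319      0.6177      0.3751
  solve Keq expr → x = -0.002438; check Q = 7015
Then change container volume by factor 0.5 (V_new/V_old).
Step 3:
                    L           G           X
  I           0.06381       1.235      0.7502
  C          -0.02298    -0.00766     0.01532
  E           0.04082       1.228      0.7655
  solve Keq expr → x = 0.00766; check Q = 7015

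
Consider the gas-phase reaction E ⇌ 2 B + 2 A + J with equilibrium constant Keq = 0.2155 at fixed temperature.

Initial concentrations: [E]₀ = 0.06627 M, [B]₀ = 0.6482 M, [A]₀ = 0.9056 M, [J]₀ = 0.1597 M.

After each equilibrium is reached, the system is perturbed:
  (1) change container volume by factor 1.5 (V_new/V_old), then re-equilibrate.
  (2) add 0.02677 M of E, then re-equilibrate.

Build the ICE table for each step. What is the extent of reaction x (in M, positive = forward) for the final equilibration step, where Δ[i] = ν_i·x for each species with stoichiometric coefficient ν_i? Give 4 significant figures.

x = 0.01296 M

Q₀ = 0.8304 vs Keq = 0.2155 ⇒ Q>K, reverse
Step 1:
                  E         B         A         J
  Initial   0.06627    0.6482    0.9056    0.1597
  Change    0.04471  -0.08942  -0.08942  -0.04471
  Equil       0.111    0.5588    0.8162     0.115
  solve Keq expr → x = -0.04471; check Q = 0.2155
Then change container volume by factor 1.5 (V_new/V_old).
Step 2:
                  E         B         A         J
  Initial   0.07399    0.3725    0.5441   0.07666
  Change   -0.03537   0.07074   0.07074   0.03537
  Equil     0.03862    0.4433    0.6149     0.112
  solve Keq expr → x = 0.03537; check Q = 0.2155
Then add 0.02677 M of E.
Step 3:
                  E         B         A         J
  Initial   0.06539    0.4433    0.6149     0.112
  Change   -0.01296   0.02592   0.02592   0.01296
  Equil     0.05243    0.4692    0.6408     0.125
  solve Keq expr → x = 0.01296; check Q = 0.2155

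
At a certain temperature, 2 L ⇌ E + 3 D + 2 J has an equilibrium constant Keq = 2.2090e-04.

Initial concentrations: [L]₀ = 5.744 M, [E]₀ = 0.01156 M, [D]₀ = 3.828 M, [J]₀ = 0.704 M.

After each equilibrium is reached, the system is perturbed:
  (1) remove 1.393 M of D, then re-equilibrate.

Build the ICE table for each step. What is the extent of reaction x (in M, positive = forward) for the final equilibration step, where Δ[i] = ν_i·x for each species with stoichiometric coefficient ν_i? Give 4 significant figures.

x = 8.4306e-04 M

Q₀ = 0.009741 vs Keq = 2.2090e-04 ⇒ Q>K, reverse
Step 1:
                    L           E           D           J
  I             5.744     0.01156       3.828       0.704
  C           0.02254    -0.01127    -0.03381    -0.02254
  E             5.767  2.8959e-04       3.794      0.6815
  solve Keq expr → x = -0.01127; check Q = 2.2090e-04
Then remove 1.393 M of D.
Step 2:
                    L           E           D           J
  I             5.767  2.8959e-04       2.401      0.6815
  C         -0.001686  8.4306e-04    0.002529    0.001686
  E             5.765    0.001133       2.404      0.6831
  solve Keq expr → x = 8.4306e-04; check Q = 2.2090e-04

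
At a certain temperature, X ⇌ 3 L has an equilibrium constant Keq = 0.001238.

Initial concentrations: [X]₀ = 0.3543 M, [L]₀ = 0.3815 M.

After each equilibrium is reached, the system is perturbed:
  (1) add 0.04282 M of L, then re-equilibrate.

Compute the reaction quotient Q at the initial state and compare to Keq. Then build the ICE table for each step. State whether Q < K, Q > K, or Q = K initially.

Q₀ = 0.1567 vs Keq = 0.001238 ⇒ Q>K, reverse
Step 1:
                  X         L
  I          0.3543    0.3815
  C         0.09966    -0.299
  E           0.454   0.08252
  solve Keq expr → x = -0.09966; check Q = 0.001238
Then add 0.04282 M of L.
Step 2:
                  X         L
  I           0.454    0.1253
  C         0.01399  -0.04198
  E           0.468   0.08336
  solve Keq expr → x = -0.01399; check Q = 0.001238

Q₀ = 0.1567; Q > K (proceeds reverse)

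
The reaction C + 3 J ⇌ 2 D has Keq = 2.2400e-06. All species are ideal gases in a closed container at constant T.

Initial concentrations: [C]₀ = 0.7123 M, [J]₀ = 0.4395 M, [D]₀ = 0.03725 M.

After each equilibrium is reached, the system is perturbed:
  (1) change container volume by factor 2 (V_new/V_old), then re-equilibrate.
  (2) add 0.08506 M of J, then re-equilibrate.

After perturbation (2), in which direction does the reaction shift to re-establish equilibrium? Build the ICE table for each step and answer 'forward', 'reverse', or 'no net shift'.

Direction: forward

Q₀ = 0.02295 vs Keq = 2.2400e-06 ⇒ Q>K, reverse
Step 1:
                   C          J          D
  init        0.7123     0.4395    0.03725
  Δ           0.0184    0.05521    -0.0368
  eq          0.7307     0.4947 4.4516e-04
  solve Keq expr → x = -0.0184; check Q = 2.2400e-06
Then change container volume by factor 2 (V_new/V_old).
Step 2:
                   C          J          D
  init        0.3654     0.2474 2.2258e-04
  Δ       5.5585e-05 1.6675e-04 -1.1117e-04
  eq          0.3654     0.2475 1.1141e-04
  solve Keq expr → x = -5.5585e-05; check Q = 2.2400e-06
Then add 0.08506 M of J.
Step 3:
                   C          J          D
  init        0.3654     0.3326 1.1141e-04
  Δ       -3.1016e-05 -9.3048e-05 6.2032e-05
  eq          0.3654     0.3325 1.7344e-04
  solve Keq expr → x = 3.1016e-05; check Q = 2.2400e-06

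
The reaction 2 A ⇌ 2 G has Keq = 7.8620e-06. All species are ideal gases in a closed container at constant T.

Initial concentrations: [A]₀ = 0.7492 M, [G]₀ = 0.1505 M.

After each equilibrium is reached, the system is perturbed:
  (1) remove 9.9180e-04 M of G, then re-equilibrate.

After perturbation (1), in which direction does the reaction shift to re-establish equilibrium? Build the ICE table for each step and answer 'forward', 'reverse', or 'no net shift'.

Direction: forward

Q₀ = 0.04035 vs Keq = 7.8620e-06 ⇒ Q>K, reverse
Step 1:
                   A          G
  init        0.7492     0.1505
  Δ            0.148     -0.148
  eq          0.8972   0.002516
  solve Keq expr → x = -0.07399; check Q = 7.8620e-06
Then remove 9.9180e-04 M of G.
Step 2:
                   A          G
  init        0.8972   0.001524
  Δ       -9.8903e-04 9.8903e-04
  eq          0.8962   0.002513
  solve Keq expr → x = 4.9451e-04; check Q = 7.8620e-06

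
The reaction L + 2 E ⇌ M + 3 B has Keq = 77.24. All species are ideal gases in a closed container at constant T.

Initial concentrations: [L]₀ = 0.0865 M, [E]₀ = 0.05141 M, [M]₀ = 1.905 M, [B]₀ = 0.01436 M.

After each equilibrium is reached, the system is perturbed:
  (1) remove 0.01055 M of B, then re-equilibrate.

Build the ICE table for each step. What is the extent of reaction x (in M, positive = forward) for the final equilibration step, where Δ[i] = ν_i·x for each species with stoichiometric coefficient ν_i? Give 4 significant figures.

x = 9.0764e-04 M

Q₀ = 0.02467 vs Keq = 77.24 ⇒ Q<K, forward
Step 1:
                   L          E          M          B
  Initial     0.0865    0.05141      1.905    0.01436
  Change    -0.01965   -0.03929    0.01965    0.05894
  Equil      0.06685    0.01212      1.925     0.0733
  solve Keq expr → x = 0.01965; check Q = 77.24
Then remove 0.01055 M of B.
Step 2:
                   L          E          M          B
  Initial    0.06685    0.01212      1.925    0.06275
  Change  -9.0764e-04  -0.001815 9.0764e-04   0.002723
  Equil      0.06595     0.0103      1.926    0.06547
  solve Keq expr → x = 9.0764e-04; check Q = 77.24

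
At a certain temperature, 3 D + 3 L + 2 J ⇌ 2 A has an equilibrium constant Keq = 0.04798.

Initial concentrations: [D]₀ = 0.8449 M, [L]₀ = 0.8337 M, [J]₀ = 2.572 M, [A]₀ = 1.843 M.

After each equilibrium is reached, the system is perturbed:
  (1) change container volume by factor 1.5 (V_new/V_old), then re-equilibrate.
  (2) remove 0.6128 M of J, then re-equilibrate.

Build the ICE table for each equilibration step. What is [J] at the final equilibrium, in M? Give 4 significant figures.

[J]_eq = 1.588 M

Q₀ = 1.469 vs Keq = 0.04798 ⇒ Q>K, reverse
Step 1:
                  D         L         J         A
  I          0.8449    0.8337     2.572     1.843
  C          0.4957    0.4957    0.3305   -0.3305
  E           1.341     1.329     2.902     1.513
  solve Keq expr → x = -0.1652; check Q = 0.04798
Then change container volume by factor 1.5 (V_new/V_old).
Step 2:
                  D         L         J         A
  I          0.8937    0.8863     1.935     1.008
  C           0.307     0.307    0.2047   -0.2047
  E           1.201     1.193      2.14    0.8037
  solve Keq expr → x = -0.1023; check Q = 0.04798
Then remove 0.6128 M of J.
Step 3:
                  D         L         J         A
  I           1.201     1.193     1.527    0.8037
  C         0.09105   0.09105    0.0607   -0.0607
  E           1.292     1.284     1.588     0.743
  solve Keq expr → x = -0.03035; check Q = 0.04798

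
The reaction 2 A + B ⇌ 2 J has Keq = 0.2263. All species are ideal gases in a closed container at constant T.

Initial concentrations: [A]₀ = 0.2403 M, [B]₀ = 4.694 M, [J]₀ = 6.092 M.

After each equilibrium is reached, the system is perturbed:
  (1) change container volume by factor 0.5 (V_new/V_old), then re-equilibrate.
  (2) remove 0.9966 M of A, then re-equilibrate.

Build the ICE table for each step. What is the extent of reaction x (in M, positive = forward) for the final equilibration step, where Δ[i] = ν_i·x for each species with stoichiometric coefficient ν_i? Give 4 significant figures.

x = -0.2909 M

Q₀ = 136.9 vs Keq = 0.2263 ⇒ Q>K, reverse
Step 1:
                    A           B           J
  Initial      0.2403       4.694       6.092
  Change         2.68        1.34       -2.68
  Equil          2.92       6.034       3.412
  solve Keq expr → x = -1.34; check Q = 0.2263
Then change container volume by factor 0.5 (V_new/V_old).
Step 2:
                    A           B           J
  Initial        5.84       12.07       6.824
  Change       -1.002     -0.5012       1.002
  Equil         4.838       11.57       7.827
  solve Keq expr → x = 0.5012; check Q = 0.2263
Then remove 0.9966 M of A.
Step 3:
                    A           B           J
  Initial       3.841       11.57       7.827
  Change       0.5818      0.2909     -0.5818
  Equil         4.423       11.86       7.245
  solve Keq expr → x = -0.2909; check Q = 0.2263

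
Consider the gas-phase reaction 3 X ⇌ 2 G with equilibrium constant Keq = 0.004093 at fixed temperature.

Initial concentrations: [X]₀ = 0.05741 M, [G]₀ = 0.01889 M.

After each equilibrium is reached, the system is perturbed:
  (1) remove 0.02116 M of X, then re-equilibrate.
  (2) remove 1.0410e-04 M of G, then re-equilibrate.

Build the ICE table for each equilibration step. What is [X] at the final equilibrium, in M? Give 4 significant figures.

[X]_eq = 0.06291 M

Q₀ = 1.886 vs Keq = 0.004093 ⇒ Q>K, reverse
Step 1:
                    X           G
  init        0.05741     0.01889
  Δ           0.02602    -0.01735
  eq          0.08343    0.001542
  solve Keq expr → x = -0.008674; check Q = 0.004093
Then remove 0.02116 M of X.
Step 2:
                    X           G
  init        0.06227    0.001542
  Δ        7.9284e-04 -5.2856e-04
  eq          0.06307    0.001013
  solve Keq expr → x = -2.6428e-04; check Q = 0.004093
Then remove 1.0410e-04 M of G.
Step 3:
                    X           G
  init        0.06307  9.0912e-04
  Δ       -1.5071e-04  1.0047e-04
  eq          0.06291     0.00101
  solve Keq expr → x = 5.0235e-05; check Q = 0.004093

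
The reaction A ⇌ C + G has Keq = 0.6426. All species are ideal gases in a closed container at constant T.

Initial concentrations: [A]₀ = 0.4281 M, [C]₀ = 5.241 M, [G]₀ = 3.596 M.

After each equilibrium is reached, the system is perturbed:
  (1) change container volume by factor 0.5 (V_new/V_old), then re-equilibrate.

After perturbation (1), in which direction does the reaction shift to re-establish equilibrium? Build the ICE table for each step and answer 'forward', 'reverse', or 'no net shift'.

Q₀ = 44.02 vs Keq = 0.6426 ⇒ Q>K, reverse
Step 1:
                    A           C           G
  I            0.4281       5.241       3.596
  C             2.766      -2.766      -2.766
  E             3.195       2.475      0.8296
  solve Keq expr → x = -2.766; check Q = 0.6426
Then change container volume by factor 0.5 (V_new/V_old).
Step 2:
                    A           C           G
  I             6.389       4.949       1.659
  C            0.6191     -0.6191     -0.6191
  E             7.008        4.33        1.04
  solve Keq expr → x = -0.6191; check Q = 0.6426

Direction: reverse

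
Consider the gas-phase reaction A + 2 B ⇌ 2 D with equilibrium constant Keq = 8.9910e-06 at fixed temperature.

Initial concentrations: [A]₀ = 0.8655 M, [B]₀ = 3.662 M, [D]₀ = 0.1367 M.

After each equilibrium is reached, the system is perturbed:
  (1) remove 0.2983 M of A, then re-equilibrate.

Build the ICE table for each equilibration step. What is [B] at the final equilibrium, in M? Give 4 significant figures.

[B]_eq = 3.79 M

Q₀ = 0.00161 vs Keq = 8.9910e-06 ⇒ Q>K, reverse
Step 1:
                  A         B         D
  Initial    0.8655     3.662    0.1367
  Change    0.06288    0.1258   -0.1258
  Equil      0.9284     3.788   0.01094
  solve Keq expr → x = -0.06288; check Q = 8.9910e-06
Then remove 0.2983 M of A.
Step 2:
                  A         B         D
  Initial    0.6301     3.788   0.01094
  Change  9.5826e-04  0.001917 -0.001917
  Equil       0.631      3.79  0.009027
  solve Keq expr → x = -9.5826e-04; check Q = 8.9910e-06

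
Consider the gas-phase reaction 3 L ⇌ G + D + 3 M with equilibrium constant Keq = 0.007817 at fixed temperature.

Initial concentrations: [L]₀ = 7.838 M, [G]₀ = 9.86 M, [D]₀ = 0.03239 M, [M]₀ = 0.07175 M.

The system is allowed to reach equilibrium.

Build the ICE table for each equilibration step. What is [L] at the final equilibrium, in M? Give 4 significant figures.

[L]_eq = 6.975 M

Q₀ = 2.4498e-07 vs Keq = 0.007817 ⇒ Q<K, forward
Step 1:
                  L         G         D         M
  I           7.838      9.86   0.03239   0.07175
  C          -0.863    0.2877    0.2877     0.863
  E           6.975     10.15    0.3201    0.9347
  solve Keq expr → x = 0.2877; check Q = 0.007817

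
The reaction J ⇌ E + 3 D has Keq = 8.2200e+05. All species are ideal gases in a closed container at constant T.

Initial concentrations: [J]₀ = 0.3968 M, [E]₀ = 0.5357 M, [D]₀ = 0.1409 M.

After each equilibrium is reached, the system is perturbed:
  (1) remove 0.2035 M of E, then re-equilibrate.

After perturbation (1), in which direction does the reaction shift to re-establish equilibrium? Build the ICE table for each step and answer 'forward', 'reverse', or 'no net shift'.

Q₀ = 0.003776 vs Keq = 8.2200e+05 ⇒ Q<K, forward
Step 1:
                   J          E          D
  I           0.3968     0.5357     0.1409
  C          -0.3968     0.3968       1.19
  E       2.6767e-06     0.9325      1.331
  solve Keq expr → x = 0.3968; check Q = 8.2200e+05
Then remove 0.2035 M of E.
Step 2:
                   J          E          D
  I       2.6767e-06      0.729      1.331
  C       -5.8412e-07 5.8412e-07 1.7524e-06
  E       2.0926e-06      0.729      1.331
  solve Keq expr → x = 5.8412e-07; check Q = 8.2200e+05

Direction: forward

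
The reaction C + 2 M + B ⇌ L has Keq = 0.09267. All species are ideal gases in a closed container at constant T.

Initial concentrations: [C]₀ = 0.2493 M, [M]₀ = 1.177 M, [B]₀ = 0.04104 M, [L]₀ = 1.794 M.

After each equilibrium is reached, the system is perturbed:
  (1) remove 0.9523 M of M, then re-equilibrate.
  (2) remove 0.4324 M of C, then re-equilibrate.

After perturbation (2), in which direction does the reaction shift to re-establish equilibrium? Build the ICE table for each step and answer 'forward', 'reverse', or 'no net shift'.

Q₀ = 126.6 vs Keq = 0.09267 ⇒ Q>K, reverse
Step 1:
                    C           M           B           L
  init         0.2493       1.177     0.04104       1.794
  Δ            0.9015       1.803      0.9015     -0.9015
  eq            1.151        2.98      0.9425      0.8925
  solve Keq expr → x = -0.9015; check Q = 0.09267
Then remove 0.9523 M of M.
Step 2:
                    C           M           B           L
  init          1.151       2.028      0.9425      0.8925
  Δ            0.1584      0.3168      0.1584     -0.1584
  eq            1.309       2.344       1.101      0.7341
  solve Keq expr → x = -0.1584; check Q = 0.09267
Then remove 0.4324 M of C.
Step 3:
                    C           M           B           L
  init         0.8768       2.344       1.101      0.7341
  Δ           0.07921      0.1584     0.07921    -0.07921
  eq            0.956       2.503        1.18      0.6549
  solve Keq expr → x = -0.07921; check Q = 0.09267

Direction: reverse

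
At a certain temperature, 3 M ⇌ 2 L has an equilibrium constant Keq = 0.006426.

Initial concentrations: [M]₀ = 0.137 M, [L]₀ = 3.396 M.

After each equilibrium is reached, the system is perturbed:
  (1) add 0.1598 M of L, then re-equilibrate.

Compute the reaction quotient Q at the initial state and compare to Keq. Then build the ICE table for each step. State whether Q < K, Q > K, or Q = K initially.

Q₀ = 4485; Q > K (proceeds reverse)

Q₀ = 4485 vs Keq = 0.006426 ⇒ Q>K, reverse
Step 1:
                  M         L
  Initial     0.137     3.396
  Change       4.06    -2.707
  Equil       4.197    0.6893
  solve Keq expr → x = -1.353; check Q = 0.006426
Then add 0.1598 M of L.
Step 2:
                  M         L
  Initial     4.197    0.8491
  Change     0.1745   -0.1164
  Equil       4.372    0.7327
  solve Keq expr → x = -0.05818; check Q = 0.006426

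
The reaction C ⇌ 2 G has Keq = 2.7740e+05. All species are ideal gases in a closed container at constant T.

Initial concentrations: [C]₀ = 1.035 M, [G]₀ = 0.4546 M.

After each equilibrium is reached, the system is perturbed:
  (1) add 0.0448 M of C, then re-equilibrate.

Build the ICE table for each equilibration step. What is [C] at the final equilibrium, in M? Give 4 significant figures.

[C]_eq = 2.4635e-05 M

Q₀ = 0.1997 vs Keq = 2.7740e+05 ⇒ Q<K, forward
Step 1:
                   C          G
  I            1.035     0.4546
  C           -1.035       2.07
  E       2.2975e-05      2.525
  solve Keq expr → x = 1.035; check Q = 2.7740e+05
Then add 0.0448 M of C.
Step 2:
                   C          G
  I          0.04482      2.525
  C          -0.0448     0.0896
  E       2.4635e-05      2.614
  solve Keq expr → x = 0.0448; check Q = 2.7740e+05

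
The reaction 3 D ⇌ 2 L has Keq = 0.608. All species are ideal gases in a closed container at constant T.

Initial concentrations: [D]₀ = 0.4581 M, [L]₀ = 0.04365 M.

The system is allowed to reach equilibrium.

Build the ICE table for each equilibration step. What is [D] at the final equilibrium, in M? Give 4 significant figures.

Q₀ = 0.01982 vs Keq = 0.608 ⇒ Q<K, forward
Step 1:
                  D         L
  init       0.4581   0.04365
  Δ         -0.1422    0.0948
  eq         0.3159    0.1384
  solve Keq expr → x = 0.0474; check Q = 0.608

[D]_eq = 0.3159 M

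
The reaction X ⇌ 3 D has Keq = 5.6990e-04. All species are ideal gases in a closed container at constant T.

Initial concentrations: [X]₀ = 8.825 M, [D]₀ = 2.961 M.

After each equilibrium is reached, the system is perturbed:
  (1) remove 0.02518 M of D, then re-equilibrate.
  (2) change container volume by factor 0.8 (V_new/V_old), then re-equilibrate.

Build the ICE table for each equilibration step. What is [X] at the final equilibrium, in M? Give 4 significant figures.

[X]_eq = 12.19 M

Q₀ = 2.942 vs Keq = 5.6990e-04 ⇒ Q>K, reverse
Step 1:
                    X           D
  I             8.825       2.961
  C             0.928      -2.784
  E             9.753      0.1771
  solve Keq expr → x = -0.928; check Q = 5.6990e-04
Then remove 0.02518 M of D.
Step 2:
                    X           D
  I             9.753       0.152
  C         -0.008376     0.02513
  E             9.745      0.1771
  solve Keq expr → x = 0.008376; check Q = 5.6990e-04
Then change container volume by factor 0.8 (V_new/V_old).
Step 3:
                    X           D
  I             12.18      0.2214
  C           0.01018    -0.03054
  E             12.19      0.1908
  solve Keq expr → x = -0.01018; check Q = 5.6990e-04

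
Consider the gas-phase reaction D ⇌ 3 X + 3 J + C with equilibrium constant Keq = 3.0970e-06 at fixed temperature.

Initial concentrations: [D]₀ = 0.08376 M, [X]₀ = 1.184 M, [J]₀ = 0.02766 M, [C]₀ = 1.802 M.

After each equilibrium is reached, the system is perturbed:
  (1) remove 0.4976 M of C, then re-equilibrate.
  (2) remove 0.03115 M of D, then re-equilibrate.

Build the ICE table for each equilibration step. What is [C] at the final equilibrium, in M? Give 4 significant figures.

[C]_eq = 1.297 M

Q₀ = 7.5567e-04 vs Keq = 3.0970e-06 ⇒ Q>K, reverse
Step 1:
                   D          X          J          C
  I          0.08376      1.184    0.02766      1.802
  C         0.007668   -0.02301   -0.02301  -0.007668
  E          0.09143      1.161   0.004655      1.794
  solve Keq expr → x = -0.007668; check Q = 3.0970e-06
Then remove 0.4976 M of C.
Step 2:
                   D          X          J          C
  I          0.09143      1.161   0.004655      1.297
  C       -1.7543e-04 5.2630e-04 5.2630e-04 1.7543e-04
  E          0.09125      1.162   0.005181      1.297
  solve Keq expr → x = 1.7543e-04; check Q = 3.0970e-06
Then remove 0.03115 M of D.
Step 3:
                   D          X          J          C
  I           0.0601      1.162   0.005181      1.297
  C       2.2161e-04 -6.6482e-04 -6.6482e-04 -2.2161e-04
  E          0.06032      1.161   0.004516      1.297
  solve Keq expr → x = -2.2161e-04; check Q = 3.0970e-06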